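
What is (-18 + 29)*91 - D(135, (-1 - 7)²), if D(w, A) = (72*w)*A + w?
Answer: -621214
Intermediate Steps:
D(w, A) = w + 72*A*w (D(w, A) = 72*A*w + w = w + 72*A*w)
(-18 + 29)*91 - D(135, (-1 - 7)²) = (-18 + 29)*91 - 135*(1 + 72*(-1 - 7)²) = 11*91 - 135*(1 + 72*(-8)²) = 1001 - 135*(1 + 72*64) = 1001 - 135*(1 + 4608) = 1001 - 135*4609 = 1001 - 1*622215 = 1001 - 622215 = -621214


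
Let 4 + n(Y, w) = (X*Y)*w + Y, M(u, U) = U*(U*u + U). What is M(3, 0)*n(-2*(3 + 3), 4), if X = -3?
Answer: 0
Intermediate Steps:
M(u, U) = U*(U + U*u)
n(Y, w) = -4 + Y - 3*Y*w (n(Y, w) = -4 + ((-3*Y)*w + Y) = -4 + (-3*Y*w + Y) = -4 + (Y - 3*Y*w) = -4 + Y - 3*Y*w)
M(3, 0)*n(-2*(3 + 3), 4) = (0**2*(1 + 3))*(-4 - 2*(3 + 3) - 3*(-2*(3 + 3))*4) = (0*4)*(-4 - 2*6 - 3*(-2*6)*4) = 0*(-4 - 12 - 3*(-12)*4) = 0*(-4 - 12 + 144) = 0*128 = 0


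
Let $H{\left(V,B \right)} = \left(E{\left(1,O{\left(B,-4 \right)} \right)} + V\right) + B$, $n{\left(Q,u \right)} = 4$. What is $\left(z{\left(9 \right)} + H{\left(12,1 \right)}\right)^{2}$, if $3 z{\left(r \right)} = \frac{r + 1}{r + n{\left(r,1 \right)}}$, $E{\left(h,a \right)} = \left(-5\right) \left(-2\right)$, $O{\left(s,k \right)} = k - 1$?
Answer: $\frac{822649}{1521} \approx 540.86$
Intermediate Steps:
$O{\left(s,k \right)} = -1 + k$
$E{\left(h,a \right)} = 10$
$z{\left(r \right)} = \frac{1 + r}{3 \left(4 + r\right)}$ ($z{\left(r \right)} = \frac{\left(r + 1\right) \frac{1}{r + 4}}{3} = \frac{\left(1 + r\right) \frac{1}{4 + r}}{3} = \frac{\frac{1}{4 + r} \left(1 + r\right)}{3} = \frac{1 + r}{3 \left(4 + r\right)}$)
$H{\left(V,B \right)} = 10 + B + V$ ($H{\left(V,B \right)} = \left(10 + V\right) + B = 10 + B + V$)
$\left(z{\left(9 \right)} + H{\left(12,1 \right)}\right)^{2} = \left(\frac{1 + 9}{3 \left(4 + 9\right)} + \left(10 + 1 + 12\right)\right)^{2} = \left(\frac{1}{3} \cdot \frac{1}{13} \cdot 10 + 23\right)^{2} = \left(\frac{10}{39} + 23\right)^{2} = \left(\frac{907}{39}\right)^{2} = \frac{822649}{1521}$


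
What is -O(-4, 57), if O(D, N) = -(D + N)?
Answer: 53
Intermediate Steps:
O(D, N) = -D - N
-O(-4, 57) = -(-1*(-4) - 1*57) = -(4 - 57) = -1*(-53) = 53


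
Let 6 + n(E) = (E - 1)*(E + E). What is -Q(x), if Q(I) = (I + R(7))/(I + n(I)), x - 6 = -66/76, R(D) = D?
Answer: -8759/29988 ≈ -0.29208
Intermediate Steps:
n(E) = -6 + 2*E*(-1 + E) (n(E) = -6 + (E - 1)*(E + E) = -6 + (-1 + E)*(2*E) = -6 + 2*E*(-1 + E))
x = 195/38 (x = 6 - 66/76 = 6 - 66*1/76 = 6 - 33/38 = 195/38 ≈ 5.1316)
Q(I) = (7 + I)/(-6 - I + 2*I²) (Q(I) = (I + 7)/(I + (-6 - 2*I + 2*I²)) = (7 + I)/(-6 - I + 2*I²))
-Q(x) = -(7 + 195/38)/(-6 - 1*195/38 + 2*(195/38)²) = -461/((-6 - 195/38 + 2*(38025/1444))*38) = -461/((-6 - 195/38 + 38025/722)*38) = -461/(14994/361*38) = -361*461/(14994*38) = -1*8759/29988 = -8759/29988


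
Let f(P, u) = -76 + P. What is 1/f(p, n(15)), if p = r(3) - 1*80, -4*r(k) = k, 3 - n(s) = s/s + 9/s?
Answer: -4/627 ≈ -0.0063796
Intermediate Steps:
n(s) = 2 - 9/s (n(s) = 3 - (s/s + 9/s) = 3 - (1 + 9/s) = 3 + (-1 - 9/s) = 2 - 9/s)
r(k) = -k/4
p = -323/4 (p = -1/4*3 - 1*80 = -3/4 - 80 = -323/4 ≈ -80.750)
1/f(p, n(15)) = 1/(-76 - 323/4) = 1/(-627/4) = -4/627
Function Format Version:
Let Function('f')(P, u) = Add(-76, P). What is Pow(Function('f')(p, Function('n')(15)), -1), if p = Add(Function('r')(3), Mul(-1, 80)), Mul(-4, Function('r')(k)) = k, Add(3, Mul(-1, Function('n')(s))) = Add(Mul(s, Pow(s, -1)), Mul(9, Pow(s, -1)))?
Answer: Rational(-4, 627) ≈ -0.0063796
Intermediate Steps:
Function('n')(s) = Add(2, Mul(-9, Pow(s, -1))) (Function('n')(s) = Add(3, Mul(-1, Add(Mul(s, Pow(s, -1)), Mul(9, Pow(s, -1))))) = Add(3, Mul(-1, Add(1, Mul(9, Pow(s, -1))))) = Add(3, Add(-1, Mul(-9, Pow(s, -1)))) = Add(2, Mul(-9, Pow(s, -1))))
Function('r')(k) = Mul(Rational(-1, 4), k)
p = Rational(-323, 4) (p = Add(Mul(Rational(-1, 4), 3), Mul(-1, 80)) = Add(Rational(-3, 4), -80) = Rational(-323, 4) ≈ -80.750)
Pow(Function('f')(p, Function('n')(15)), -1) = Pow(Add(-76, Rational(-323, 4)), -1) = Pow(Rational(-627, 4), -1) = Rational(-4, 627)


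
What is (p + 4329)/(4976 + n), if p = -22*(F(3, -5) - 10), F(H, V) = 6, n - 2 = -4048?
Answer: 4417/930 ≈ 4.7495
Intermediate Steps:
n = -4046 (n = 2 - 4048 = -4046)
p = 88 (p = -22*(6 - 10) = -22*(-4) = 88)
(p + 4329)/(4976 + n) = (88 + 4329)/(4976 - 4046) = 4417/930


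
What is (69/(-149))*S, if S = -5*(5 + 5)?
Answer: 3450/149 ≈ 23.154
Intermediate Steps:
S = -50 (S = -5*10 = -50)
(69/(-149))*S = (69/(-149))*(-50) = (69*(-1/149))*(-50) = -69/149*(-50) = 3450/149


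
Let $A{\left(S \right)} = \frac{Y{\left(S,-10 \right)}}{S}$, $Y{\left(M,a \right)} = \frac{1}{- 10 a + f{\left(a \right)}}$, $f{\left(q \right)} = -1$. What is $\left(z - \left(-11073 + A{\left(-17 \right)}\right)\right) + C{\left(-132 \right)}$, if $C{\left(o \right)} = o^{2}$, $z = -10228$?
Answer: $\frac{30746728}{1683} \approx 18269.0$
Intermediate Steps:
$Y{\left(M,a \right)} = \frac{1}{-1 - 10 a}$ ($Y{\left(M,a \right)} = \frac{1}{- 10 a - 1} = \frac{1}{-1 - 10 a}$)
$A{\left(S \right)} = \frac{1}{99 S}$ ($A{\left(S \right)} = \frac{\left(-1\right) \frac{1}{1 + 10 \left(-10\right)}}{S} = \frac{\left(-1\right) \frac{1}{1 - 100}}{S} = \frac{\left(-1\right) \frac{1}{-99}}{S} = \frac{\left(-1\right) \left(- \frac{1}{99}\right)}{S} = \frac{1}{99 S}$)
$\left(z - \left(-11073 + A{\left(-17 \right)}\right)\right) + C{\left(-132 \right)} = \left(-10228 + \left(11073 - \frac{1}{99 \left(-17\right)}\right)\right) + \left(-132\right)^{2} = \left(-10228 + \left(11073 - \frac{1}{99} \left(- \frac{1}{17}\right)\right)\right) + 17424 = \left(-10228 + \left(11073 - - \frac{1}{1683}\right)\right) + 17424 = \left(-10228 + \left(11073 + \frac{1}{1683}\right)\right) + 17424 = \left(-10228 + \frac{18635860}{1683}\right) + 17424 = \frac{1422136}{1683} + 17424 = \frac{30746728}{1683}$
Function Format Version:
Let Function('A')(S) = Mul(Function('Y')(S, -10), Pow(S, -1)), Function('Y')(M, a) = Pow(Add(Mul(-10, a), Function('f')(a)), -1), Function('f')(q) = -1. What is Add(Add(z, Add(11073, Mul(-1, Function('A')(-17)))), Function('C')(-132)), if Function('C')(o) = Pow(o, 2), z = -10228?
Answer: Rational(30746728, 1683) ≈ 18269.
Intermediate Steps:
Function('Y')(M, a) = Pow(Add(-1, Mul(-10, a)), -1) (Function('Y')(M, a) = Pow(Add(Mul(-10, a), -1), -1) = Pow(Add(-1, Mul(-10, a)), -1))
Function('A')(S) = Mul(Rational(1, 99), Pow(S, -1)) (Function('A')(S) = Mul(Mul(-1, Pow(Add(1, Mul(10, -10)), -1)), Pow(S, -1)) = Mul(Mul(-1, Pow(Add(1, -100), -1)), Pow(S, -1)) = Mul(Mul(-1, Pow(-99, -1)), Pow(S, -1)) = Mul(Mul(-1, Rational(-1, 99)), Pow(S, -1)) = Mul(Rational(1, 99), Pow(S, -1)))
Add(Add(z, Add(11073, Mul(-1, Function('A')(-17)))), Function('C')(-132)) = Add(Add(-10228, Add(11073, Mul(-1, Mul(Rational(1, 99), Pow(-17, -1))))), Pow(-132, 2)) = Add(Add(-10228, Add(11073, Mul(-1, Mul(Rational(1, 99), Rational(-1, 17))))), 17424) = Add(Add(-10228, Add(11073, Mul(-1, Rational(-1, 1683)))), 17424) = Add(Add(-10228, Add(11073, Rational(1, 1683))), 17424) = Add(Add(-10228, Rational(18635860, 1683)), 17424) = Add(Rational(1422136, 1683), 17424) = Rational(30746728, 1683)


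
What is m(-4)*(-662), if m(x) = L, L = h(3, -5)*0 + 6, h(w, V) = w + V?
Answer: -3972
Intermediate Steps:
h(w, V) = V + w
L = 6 (L = (-5 + 3)*0 + 6 = -2*0 + 6 = 0 + 6 = 6)
m(x) = 6
m(-4)*(-662) = 6*(-662) = -3972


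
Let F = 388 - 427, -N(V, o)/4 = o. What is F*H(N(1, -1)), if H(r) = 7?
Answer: -273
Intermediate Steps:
N(V, o) = -4*o
F = -39
F*H(N(1, -1)) = -39*7 = -273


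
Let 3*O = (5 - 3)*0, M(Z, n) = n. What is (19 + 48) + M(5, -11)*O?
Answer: 67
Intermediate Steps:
O = 0 (O = ((5 - 3)*0)/3 = (2*0)/3 = (⅓)*0 = 0)
(19 + 48) + M(5, -11)*O = (19 + 48) - 11*0 = 67 + 0 = 67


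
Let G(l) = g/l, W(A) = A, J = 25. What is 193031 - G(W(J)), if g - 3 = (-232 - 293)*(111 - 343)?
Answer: 4703972/25 ≈ 1.8816e+5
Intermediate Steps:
g = 121803 (g = 3 + (-232 - 293)*(111 - 343) = 3 - 525*(-232) = 3 + 121800 = 121803)
G(l) = 121803/l
193031 - G(W(J)) = 193031 - 121803/25 = 4703972/25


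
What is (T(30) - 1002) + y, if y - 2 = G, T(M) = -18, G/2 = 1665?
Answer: 2312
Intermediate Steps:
G = 3330 (G = 2*1665 = 3330)
y = 3332 (y = 2 + 3330 = 3332)
(T(30) - 1002) + y = (-18 - 1002) + 3332 = -1020 + 3332 = 2312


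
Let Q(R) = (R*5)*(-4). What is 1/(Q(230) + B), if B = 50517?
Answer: 1/45917 ≈ 2.1778e-5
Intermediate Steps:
Q(R) = -20*R (Q(R) = (5*R)*(-4) = -20*R)
1/(Q(230) + B) = 1/(-20*230 + 50517) = 1/(-4600 + 50517) = 1/45917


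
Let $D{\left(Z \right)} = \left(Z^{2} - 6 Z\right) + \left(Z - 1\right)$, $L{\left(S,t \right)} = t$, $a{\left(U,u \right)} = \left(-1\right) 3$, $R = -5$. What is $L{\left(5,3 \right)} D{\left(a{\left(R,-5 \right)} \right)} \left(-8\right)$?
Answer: $-552$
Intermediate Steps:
$a{\left(U,u \right)} = -3$
$D{\left(Z \right)} = -1 + Z^{2} - 5 Z$ ($D{\left(Z \right)} = \left(Z^{2} - 6 Z\right) + \left(-1 + Z\right) = -1 + Z^{2} - 5 Z$)
$L{\left(5,3 \right)} D{\left(a{\left(R,-5 \right)} \right)} \left(-8\right) = 3 \left(-1 + \left(-3\right)^{2} - -15\right) \left(-8\right) = 3 \left(-1 + 9 + 15\right) \left(-8\right) = 3 \cdot 23 \left(-8\right) = 69 \left(-8\right) = -552$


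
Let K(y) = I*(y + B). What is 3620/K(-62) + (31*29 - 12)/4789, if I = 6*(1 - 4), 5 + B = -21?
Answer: 4685297/1896444 ≈ 2.4706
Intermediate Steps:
B = -26 (B = -5 - 21 = -26)
I = -18 (I = 6*(-3) = -18)
K(y) = 468 - 18*y (K(y) = -18*(y - 26) = -18*(-26 + y) = 468 - 18*y)
3620/K(-62) + (31*29 - 12)/4789 = 3620/(468 - 18*(-62)) + (31*29 - 12)/4789 = 3620/(468 + 1116) + (899 - 12)*(1/4789) = 3620/1584 + 887*(1/4789) = 3620*(1/1584) + 887/4789 = 905/396 + 887/4789 = 4685297/1896444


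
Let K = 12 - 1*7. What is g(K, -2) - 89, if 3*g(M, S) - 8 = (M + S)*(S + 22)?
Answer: -199/3 ≈ -66.333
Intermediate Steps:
K = 5 (K = 12 - 7 = 5)
g(M, S) = 8/3 + (22 + S)*(M + S)/3 (g(M, S) = 8/3 + ((M + S)*(S + 22))/3 = 8/3 + ((M + S)*(22 + S))/3 = 8/3 + ((22 + S)*(M + S))/3 = 8/3 + (22 + S)*(M + S)/3)
g(K, -2) - 89 = (8/3 + (1/3)*(-2)**2 + (22/3)*5 + (22/3)*(-2) + (1/3)*5*(-2)) - 89 = (8/3 + (1/3)*4 + 110/3 - 44/3 - 10/3) - 89 = (8/3 + 4/3 + 110/3 - 44/3 - 10/3) - 89 = 68/3 - 89 = -199/3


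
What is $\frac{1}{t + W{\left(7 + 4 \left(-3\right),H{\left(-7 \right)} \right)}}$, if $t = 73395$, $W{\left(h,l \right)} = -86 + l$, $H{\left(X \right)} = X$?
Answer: $\frac{1}{73302} \approx 1.3642 \cdot 10^{-5}$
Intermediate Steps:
$\frac{1}{t + W{\left(7 + 4 \left(-3\right),H{\left(-7 \right)} \right)}} = \frac{1}{73395 - 93} = \frac{1}{73302}$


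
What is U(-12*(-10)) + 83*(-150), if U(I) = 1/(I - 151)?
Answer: -385951/31 ≈ -12450.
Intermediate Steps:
U(I) = 1/(-151 + I)
U(-12*(-10)) + 83*(-150) = 1/(-151 - 12*(-10)) + 83*(-150) = 1/(-151 + 120) - 12450 = 1/(-31) - 12450 = -1/31 - 12450 = -385951/31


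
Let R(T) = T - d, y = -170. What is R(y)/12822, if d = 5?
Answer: -175/12822 ≈ -0.013648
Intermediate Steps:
R(T) = -5 + T (R(T) = T - 1*5 = T - 5 = -5 + T)
R(y)/12822 = (-5 - 170)/12822 = -175*1/12822 = -175/12822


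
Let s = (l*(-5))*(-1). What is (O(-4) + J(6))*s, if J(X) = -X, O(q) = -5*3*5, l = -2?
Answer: 810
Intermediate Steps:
O(q) = -75 (O(q) = -15*5 = -75)
s = -10 (s = -2*(-5)*(-1) = 10*(-1) = -10)
(O(-4) + J(6))*s = (-75 - 1*6)*(-10) = (-75 - 6)*(-10) = -81*(-10) = 810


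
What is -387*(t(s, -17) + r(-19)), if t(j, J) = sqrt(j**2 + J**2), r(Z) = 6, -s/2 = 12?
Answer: -2322 - 387*sqrt(865) ≈ -13704.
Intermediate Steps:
s = -24 (s = -2*12 = -24)
t(j, J) = sqrt(J**2 + j**2)
-387*(t(s, -17) + r(-19)) = -387*(sqrt((-17)**2 + (-24)**2) + 6) = -387*(sqrt(289 + 576) + 6) = -387*(sqrt(865) + 6) = -387*(6 + sqrt(865)) = -2322 - 387*sqrt(865)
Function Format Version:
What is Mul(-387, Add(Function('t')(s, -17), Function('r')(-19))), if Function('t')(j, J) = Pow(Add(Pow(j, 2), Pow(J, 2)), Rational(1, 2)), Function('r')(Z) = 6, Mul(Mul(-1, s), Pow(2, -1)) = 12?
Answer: Add(-2322, Mul(-387, Pow(865, Rational(1, 2)))) ≈ -13704.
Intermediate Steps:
s = -24 (s = Mul(-2, 12) = -24)
Function('t')(j, J) = Pow(Add(Pow(J, 2), Pow(j, 2)), Rational(1, 2))
Mul(-387, Add(Function('t')(s, -17), Function('r')(-19))) = Mul(-387, Add(Pow(Add(Pow(-17, 2), Pow(-24, 2)), Rational(1, 2)), 6)) = Mul(-387, Add(Pow(Add(289, 576), Rational(1, 2)), 6)) = Mul(-387, Add(Pow(865, Rational(1, 2)), 6)) = Mul(-387, Add(6, Pow(865, Rational(1, 2)))) = Add(-2322, Mul(-387, Pow(865, Rational(1, 2))))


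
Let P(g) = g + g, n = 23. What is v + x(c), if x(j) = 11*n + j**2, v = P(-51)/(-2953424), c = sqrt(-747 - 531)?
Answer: -1513629749/1476712 ≈ -1025.0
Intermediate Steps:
P(g) = 2*g
c = 3*I*sqrt(142) (c = sqrt(-1278) = 3*I*sqrt(142) ≈ 35.749*I)
v = 51/1476712 (v = (2*(-51))/(-2953424) = -102*(-1/2953424) = 51/1476712 ≈ 3.4536e-5)
x(j) = 253 + j**2 (x(j) = 11*23 + j**2 = 253 + j**2)
v + x(c) = 51/1476712 + (253 + (3*I*sqrt(142))**2) = 51/1476712 + (253 - 1278) = 51/1476712 - 1025 = -1513629749/1476712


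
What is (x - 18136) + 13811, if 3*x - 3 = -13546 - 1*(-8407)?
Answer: -6037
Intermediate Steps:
x = -1712 (x = 1 + (-13546 - 1*(-8407))/3 = 1 + (-13546 + 8407)/3 = 1 + (⅓)*(-5139) = 1 - 1713 = -1712)
(x - 18136) + 13811 = (-1712 - 18136) + 13811 = -19848 + 13811 = -6037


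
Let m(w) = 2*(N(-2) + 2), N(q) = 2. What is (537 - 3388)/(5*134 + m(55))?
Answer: -2851/678 ≈ -4.2050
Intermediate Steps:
m(w) = 8 (m(w) = 2*(2 + 2) = 2*4 = 8)
(537 - 3388)/(5*134 + m(55)) = (537 - 3388)/(5*134 + 8) = -2851/(670 + 8) = -2851/678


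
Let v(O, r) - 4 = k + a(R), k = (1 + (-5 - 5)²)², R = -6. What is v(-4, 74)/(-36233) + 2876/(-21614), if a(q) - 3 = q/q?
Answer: -162431717/391570031 ≈ -0.41482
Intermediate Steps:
k = 10201 (k = (1 + (-10)²)² = (1 + 100)² = 101² = 10201)
a(q) = 4 (a(q) = 3 + q/q = 3 + 1 = 4)
v(O, r) = 10209 (v(O, r) = 4 + (10201 + 4) = 4 + 10205 = 10209)
v(-4, 74)/(-36233) + 2876/(-21614) = 10209/(-36233) + 2876/(-21614) = 10209*(-1/36233) + 2876*(-1/21614) = -10209/36233 - 1438/10807 = -162431717/391570031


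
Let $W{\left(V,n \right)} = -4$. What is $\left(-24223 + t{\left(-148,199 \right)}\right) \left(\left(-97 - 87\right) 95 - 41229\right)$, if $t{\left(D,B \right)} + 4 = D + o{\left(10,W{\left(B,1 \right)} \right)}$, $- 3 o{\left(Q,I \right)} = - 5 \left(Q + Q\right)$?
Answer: $\frac{4287224725}{3} \approx 1.4291 \cdot 10^{9}$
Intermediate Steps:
$o{\left(Q,I \right)} = \frac{10 Q}{3}$ ($o{\left(Q,I \right)} = - \frac{\left(-5\right) \left(Q + Q\right)}{3} = - \frac{\left(-5\right) 2 Q}{3} = - \frac{\left(-10\right) Q}{3} = \frac{10 Q}{3}$)
$t{\left(D,B \right)} = \frac{88}{3} + D$ ($t{\left(D,B \right)} = -4 + \left(D + \frac{10}{3} \cdot 10\right) = -4 + \left(D + \frac{100}{3}\right) = -4 + \left(\frac{100}{3} + D\right) = \frac{88}{3} + D$)
$\left(-24223 + t{\left(-148,199 \right)}\right) \left(\left(-97 - 87\right) 95 - 41229\right) = \left(-24223 + \left(\frac{88}{3} - 148\right)\right) \left(\left(-97 - 87\right) 95 - 41229\right) = \left(-24223 - \frac{356}{3}\right) \left(\left(-184\right) 95 - 41229\right) = - \frac{73025 \left(-17480 - 41229\right)}{3} = \left(- \frac{73025}{3}\right) \left(-58709\right) = \frac{4287224725}{3}$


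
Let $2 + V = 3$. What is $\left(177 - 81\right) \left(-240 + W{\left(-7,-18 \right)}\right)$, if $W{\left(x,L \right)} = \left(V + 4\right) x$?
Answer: $-26400$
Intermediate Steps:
$V = 1$ ($V = -2 + 3 = 1$)
$W{\left(x,L \right)} = 5 x$ ($W{\left(x,L \right)} = \left(1 + 4\right) x = 5 x$)
$\left(177 - 81\right) \left(-240 + W{\left(-7,-18 \right)}\right) = \left(177 - 81\right) \left(-240 + 5 \left(-7\right)\right) = 96 \left(-240 - 35\right) = 96 \left(-275\right) = -26400$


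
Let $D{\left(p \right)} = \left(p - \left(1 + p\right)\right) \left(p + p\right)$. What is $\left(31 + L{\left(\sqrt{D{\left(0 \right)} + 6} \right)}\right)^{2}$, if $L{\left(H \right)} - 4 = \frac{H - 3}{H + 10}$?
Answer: $\frac{5294765}{4418} + \frac{21151 \sqrt{6}}{2209} \approx 1221.9$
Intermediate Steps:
$D{\left(p \right)} = - 2 p$
$L{\left(H \right)} = 4 + \frac{-3 + H}{10 + H}$ ($L{\left(H \right)} = 4 + \frac{H - 3}{H + 10} = 4 + \frac{-3 + H}{10 + H}$)
$\left(31 + L{\left(\sqrt{D{\left(0 \right)} + 6} \right)}\right)^{2} = \left(31 + \frac{37 + 5 \sqrt{\left(-2\right) 0 + 6}}{10 + \sqrt{\left(-2\right) 0 + 6}}\right)^{2} = \left(31 + \frac{37 + 5 \sqrt{0 + 6}}{10 + \sqrt{0 + 6}}\right)^{2} = \left(31 + \frac{37 + 5 \sqrt{6}}{10 + \sqrt{6}}\right)^{2}$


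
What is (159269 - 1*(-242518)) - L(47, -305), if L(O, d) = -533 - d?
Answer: 402015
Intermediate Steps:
(159269 - 1*(-242518)) - L(47, -305) = (159269 - 1*(-242518)) - (-533 - 1*(-305)) = (159269 + 242518) - (-533 + 305) = 401787 - 1*(-228) = 401787 + 228 = 402015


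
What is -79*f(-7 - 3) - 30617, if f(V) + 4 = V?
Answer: -29511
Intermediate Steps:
f(V) = -4 + V
-79*f(-7 - 3) - 30617 = -79*(-4 + (-7 - 3)) - 30617 = -79*(-4 - 10) - 30617 = -79*(-14) - 30617 = 1106 - 30617 = -29511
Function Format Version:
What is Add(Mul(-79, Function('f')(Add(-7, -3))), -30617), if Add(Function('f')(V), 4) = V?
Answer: -29511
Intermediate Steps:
Function('f')(V) = Add(-4, V)
Add(Mul(-79, Function('f')(Add(-7, -3))), -30617) = Add(Mul(-79, Add(-4, Add(-7, -3))), -30617) = Add(Mul(-79, Add(-4, -10)), -30617) = Add(Mul(-79, -14), -30617) = Add(1106, -30617) = -29511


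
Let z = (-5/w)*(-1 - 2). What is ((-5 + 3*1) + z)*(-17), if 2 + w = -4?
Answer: 153/2 ≈ 76.500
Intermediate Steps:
w = -6 (w = -2 - 4 = -6)
z = -5/2 (z = (-5/(-6))*(-1 - 2) = -5*(-⅙)*(-3) = (⅚)*(-3) = -5/2 ≈ -2.5000)
((-5 + 3*1) + z)*(-17) = ((-5 + 3*1) - 5/2)*(-17) = ((-5 + 3) - 5/2)*(-17) = (-2 - 5/2)*(-17) = -9/2*(-17) = 153/2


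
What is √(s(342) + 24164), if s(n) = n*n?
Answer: 2*√35282 ≈ 375.67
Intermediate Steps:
s(n) = n²
√(s(342) + 24164) = √(342² + 24164) = √(116964 + 24164) = √141128 = 2*√35282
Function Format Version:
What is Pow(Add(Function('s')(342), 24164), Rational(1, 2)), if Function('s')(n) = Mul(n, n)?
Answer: Mul(2, Pow(35282, Rational(1, 2))) ≈ 375.67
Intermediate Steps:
Function('s')(n) = Pow(n, 2)
Pow(Add(Function('s')(342), 24164), Rational(1, 2)) = Pow(Add(Pow(342, 2), 24164), Rational(1, 2)) = Pow(Add(116964, 24164), Rational(1, 2)) = Pow(141128, Rational(1, 2)) = Mul(2, Pow(35282, Rational(1, 2)))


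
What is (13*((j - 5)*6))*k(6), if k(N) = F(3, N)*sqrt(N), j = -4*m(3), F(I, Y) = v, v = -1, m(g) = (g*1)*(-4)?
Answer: -3354*sqrt(6) ≈ -8215.6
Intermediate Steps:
m(g) = -4*g (m(g) = g*(-4) = -4*g)
F(I, Y) = -1
j = 48 (j = -(-16)*3 = -4*(-12) = 48)
k(N) = -sqrt(N)
(13*((j - 5)*6))*k(6) = (13*((48 - 5)*6))*(-sqrt(6)) = (13*(43*6))*(-sqrt(6)) = (13*258)*(-sqrt(6)) = 3354*(-sqrt(6)) = -3354*sqrt(6)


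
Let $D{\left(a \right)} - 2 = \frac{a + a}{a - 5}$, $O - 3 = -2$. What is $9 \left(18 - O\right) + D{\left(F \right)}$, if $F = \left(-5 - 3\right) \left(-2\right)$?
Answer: $\frac{1737}{11} \approx 157.91$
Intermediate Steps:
$O = 1$ ($O = 3 - 2 = 1$)
$F = 16$ ($F = \left(-8\right) \left(-2\right) = 16$)
$D{\left(a \right)} = 2 + \frac{2 a}{-5 + a}$ ($D{\left(a \right)} = 2 + \frac{a + a}{a - 5} = 2 + \frac{2 a}{-5 + a}$)
$9 \left(18 - O\right) + D{\left(F \right)} = 9 \left(18 - 1\right) + \frac{2 \left(-5 + 2 \cdot 16\right)}{-5 + 16} = 9 \left(18 - 1\right) + \frac{2 \left(-5 + 32\right)}{11} = 9 \cdot 17 + 2 \cdot \frac{1}{11} \cdot 27 = 153 + \frac{54}{11} = \frac{1737}{11}$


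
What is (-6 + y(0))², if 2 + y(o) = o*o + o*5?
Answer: 64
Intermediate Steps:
y(o) = -2 + o² + 5*o (y(o) = -2 + (o*o + o*5) = -2 + (o² + 5*o) = -2 + o² + 5*o)
(-6 + y(0))² = (-6 + (-2 + 0² + 5*0))² = (-6 + (-2 + 0 + 0))² = (-6 - 2)² = (-8)² = 64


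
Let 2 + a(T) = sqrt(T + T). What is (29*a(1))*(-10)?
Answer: 580 - 290*sqrt(2) ≈ 169.88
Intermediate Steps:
a(T) = -2 + sqrt(2)*sqrt(T) (a(T) = -2 + sqrt(T + T) = -2 + sqrt(2*T) = -2 + sqrt(2)*sqrt(T))
(29*a(1))*(-10) = (29*(-2 + sqrt(2)*sqrt(1)))*(-10) = (29*(-2 + sqrt(2)*1))*(-10) = (29*(-2 + sqrt(2)))*(-10) = (-58 + 29*sqrt(2))*(-10) = 580 - 290*sqrt(2)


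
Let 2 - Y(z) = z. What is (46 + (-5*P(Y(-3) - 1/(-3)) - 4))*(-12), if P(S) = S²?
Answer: 3608/3 ≈ 1202.7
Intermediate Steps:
Y(z) = 2 - z
(46 + (-5*P(Y(-3) - 1/(-3)) - 4))*(-12) = (46 + (-5*((2 - 1*(-3)) - 1/(-3))² - 4))*(-12) = (46 + (-5*((2 + 3) - 1*(-⅓))² - 4))*(-12) = (46 + (-5*(5 + ⅓)² - 4))*(-12) = (46 + (-5*(16/3)² - 4))*(-12) = (46 + (-5*256/9 - 4))*(-12) = (46 + (-1280/9 - 4))*(-12) = (46 - 1316/9)*(-12) = -902/9*(-12) = 3608/3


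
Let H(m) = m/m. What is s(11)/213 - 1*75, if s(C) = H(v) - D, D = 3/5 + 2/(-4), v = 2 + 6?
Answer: -53247/710 ≈ -74.996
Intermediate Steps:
v = 8
H(m) = 1
D = ⅒ (D = 3*(⅕) + 2*(-¼) = ⅗ - ½ = ⅒ ≈ 0.10000)
s(C) = 9/10 (s(C) = 1 - 1*⅒ = 1 - ⅒ = 9/10)
s(11)/213 - 1*75 = (9/10)/213 - 1*75 = (9/10)*(1/213) - 75 = 3/710 - 75 = -53247/710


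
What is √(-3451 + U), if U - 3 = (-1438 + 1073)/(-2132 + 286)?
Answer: I*√11749130978/1846 ≈ 58.718*I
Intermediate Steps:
U = 5903/1846 (U = 3 + (-1438 + 1073)/(-2132 + 286) = 3 - 365/(-1846) = 3 - 365*(-1/1846) = 3 + 365/1846 = 5903/1846 ≈ 3.1977)
√(-3451 + U) = √(-3451 + 5903/1846) = √(-6364643/1846) = I*√11749130978/1846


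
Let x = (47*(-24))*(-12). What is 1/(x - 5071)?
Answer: 1/8465 ≈ 0.00011813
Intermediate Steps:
x = 13536 (x = -1128*(-12) = 13536)
1/(x - 5071) = 1/(13536 - 5071) = 1/8465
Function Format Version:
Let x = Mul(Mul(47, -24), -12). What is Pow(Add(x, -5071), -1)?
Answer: Rational(1, 8465) ≈ 0.00011813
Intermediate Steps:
x = 13536 (x = Mul(-1128, -12) = 13536)
Pow(Add(x, -5071), -1) = Pow(Add(13536, -5071), -1) = Pow(8465, -1) = Rational(1, 8465)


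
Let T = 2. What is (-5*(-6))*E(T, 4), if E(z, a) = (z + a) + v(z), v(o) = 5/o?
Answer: 255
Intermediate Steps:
E(z, a) = a + z + 5/z (E(z, a) = (z + a) + 5/z = (a + z) + 5/z = a + z + 5/z)
(-5*(-6))*E(T, 4) = (-5*(-6))*(4 + 2 + 5/2) = 30*(4 + 2 + 5*(½)) = 30*(4 + 2 + 5/2) = 30*(17/2) = 255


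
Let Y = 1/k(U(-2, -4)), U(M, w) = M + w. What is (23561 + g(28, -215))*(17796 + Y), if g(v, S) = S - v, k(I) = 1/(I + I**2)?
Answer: 415666668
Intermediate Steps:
Y = 30 (Y = 1/(1/((-2 - 4)*(1 + (-2 - 4)))) = 1/(1/((-6)*(1 - 6))) = 1/(-1/6/(-5)) = 1/(-1/6*(-1/5)) = 1/(1/30) = 30)
(23561 + g(28, -215))*(17796 + Y) = (23561 + (-215 - 1*28))*(17796 + 30) = (23561 + (-215 - 28))*17826 = (23561 - 243)*17826 = 23318*17826 = 415666668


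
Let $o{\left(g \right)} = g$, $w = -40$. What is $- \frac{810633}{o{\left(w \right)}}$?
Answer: $\frac{810633}{40} \approx 20266.0$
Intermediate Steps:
$- \frac{810633}{o{\left(w \right)}} = - \frac{810633}{-40} = \left(-810633\right) \left(- \frac{1}{40}\right) = \frac{810633}{40}$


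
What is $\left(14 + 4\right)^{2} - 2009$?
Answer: $-1685$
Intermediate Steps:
$\left(14 + 4\right)^{2} - 2009 = 18^{2} - 2009 = 324 - 2009 = -1685$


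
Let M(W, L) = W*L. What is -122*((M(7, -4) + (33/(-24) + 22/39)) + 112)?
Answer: -1583255/156 ≈ -10149.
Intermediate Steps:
M(W, L) = L*W
-122*((M(7, -4) + (33/(-24) + 22/39)) + 112) = -122*((-4*7 + (33/(-24) + 22/39)) + 112) = -122*((-28 + (33*(-1/24) + 22*(1/39))) + 112) = -122*((-28 + (-11/8 + 22/39)) + 112) = -122*((-28 - 253/312) + 112) = -122*(-8989/312 + 112) = -122*25955/312 = -1583255/156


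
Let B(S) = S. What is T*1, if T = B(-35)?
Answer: -35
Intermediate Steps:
T = -35
T*1 = -35*1 = -35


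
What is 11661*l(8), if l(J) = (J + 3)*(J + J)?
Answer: 2052336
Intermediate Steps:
l(J) = 2*J*(3 + J) (l(J) = (3 + J)*(2*J) = 2*J*(3 + J))
11661*l(8) = 11661*(2*8*(3 + 8)) = 11661*(2*8*11) = 11661*176 = 2052336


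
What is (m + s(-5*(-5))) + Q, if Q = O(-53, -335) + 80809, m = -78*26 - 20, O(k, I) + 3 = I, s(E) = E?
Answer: 78448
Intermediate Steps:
O(k, I) = -3 + I
m = -2048 (m = -2028 - 20 = -2048)
Q = 80471 (Q = (-3 - 335) + 80809 = -338 + 80809 = 80471)
(m + s(-5*(-5))) + Q = (-2048 - 5*(-5)) + 80471 = (-2048 + 25) + 80471 = -2023 + 80471 = 78448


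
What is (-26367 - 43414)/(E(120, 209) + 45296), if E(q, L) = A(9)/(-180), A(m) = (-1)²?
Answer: -405180/263009 ≈ -1.5406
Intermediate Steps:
A(m) = 1
E(q, L) = -1/180 (E(q, L) = 1/(-180) = 1*(-1/180) = -1/180)
(-26367 - 43414)/(E(120, 209) + 45296) = (-26367 - 43414)/(-1/180 + 45296) = -69781/8153279/180 = -69781*180/8153279 = -405180/263009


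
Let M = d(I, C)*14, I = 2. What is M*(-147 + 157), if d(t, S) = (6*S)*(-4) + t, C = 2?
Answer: -6440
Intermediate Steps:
d(t, S) = t - 24*S (d(t, S) = -24*S + t = t - 24*S)
M = -644 (M = (2 - 24*2)*14 = (2 - 48)*14 = -46*14 = -644)
M*(-147 + 157) = -644*(-147 + 157) = -644*10 = -6440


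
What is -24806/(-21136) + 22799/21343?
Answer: 72236723/32221832 ≈ 2.2419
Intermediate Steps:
-24806/(-21136) + 22799/21343 = -24806*(-1/21136) + 22799*(1/21343) = 12403/10568 + 3257/3049 = 72236723/32221832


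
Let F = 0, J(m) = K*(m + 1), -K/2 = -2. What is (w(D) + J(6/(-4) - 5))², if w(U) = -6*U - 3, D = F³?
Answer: 625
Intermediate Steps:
K = 4 (K = -2*(-2) = 4)
J(m) = 4 + 4*m (J(m) = 4*(m + 1) = 4*(1 + m) = 4 + 4*m)
D = 0 (D = 0³ = 0)
w(U) = -3 - 6*U
(w(D) + J(6/(-4) - 5))² = ((-3 - 6*0) + (4 + 4*(6/(-4) - 5)))² = ((-3 + 0) + (4 + 4*(6*(-¼) - 5)))² = (-3 + (4 + 4*(-3/2 - 5)))² = (-3 + (4 + 4*(-13/2)))² = (-3 + (4 - 26))² = (-3 - 22)² = (-25)² = 625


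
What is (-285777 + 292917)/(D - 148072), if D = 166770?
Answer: 3570/9349 ≈ 0.38186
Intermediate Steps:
(-285777 + 292917)/(D - 148072) = (-285777 + 292917)/(166770 - 148072) = 7140/18698 = 7140*(1/18698) = 3570/9349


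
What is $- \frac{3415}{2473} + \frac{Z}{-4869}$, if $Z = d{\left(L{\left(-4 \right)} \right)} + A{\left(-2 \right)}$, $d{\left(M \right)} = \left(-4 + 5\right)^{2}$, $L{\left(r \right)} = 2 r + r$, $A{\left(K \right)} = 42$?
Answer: $- \frac{16733974}{12041037} \approx -1.3897$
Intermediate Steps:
$L{\left(r \right)} = 3 r$
$d{\left(M \right)} = 1$ ($d{\left(M \right)} = 1^{2} = 1$)
$Z = 43$ ($Z = 1 + 42 = 43$)
$- \frac{3415}{2473} + \frac{Z}{-4869} = - \frac{3415}{2473} + \frac{43}{-4869} = \left(-3415\right) \frac{1}{2473} + 43 \left(- \frac{1}{4869}\right) = - \frac{3415}{2473} - \frac{43}{4869} = - \frac{16733974}{12041037}$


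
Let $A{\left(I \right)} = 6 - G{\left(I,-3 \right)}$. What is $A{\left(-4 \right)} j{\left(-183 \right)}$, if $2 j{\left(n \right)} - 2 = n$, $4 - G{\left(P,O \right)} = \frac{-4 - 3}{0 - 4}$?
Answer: $- \frac{2715}{8} \approx -339.38$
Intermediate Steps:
$G{\left(P,O \right)} = \frac{9}{4}$ ($G{\left(P,O \right)} = 4 - \frac{-4 - 3}{0 - 4} = 4 - - \frac{7}{-4} = 4 - \left(-7\right) \left(- \frac{1}{4}\right) = 4 - \frac{7}{4} = \frac{9}{4}$)
$j{\left(n \right)} = 1 + \frac{n}{2}$
$A{\left(I \right)} = \frac{15}{4}$ ($A{\left(I \right)} = 6 - \frac{9}{4} = \frac{15}{4}$)
$A{\left(-4 \right)} j{\left(-183 \right)} = \frac{15 \left(1 + \frac{1}{2} \left(-183\right)\right)}{4} = \frac{15 \left(1 - \frac{183}{2}\right)}{4} = \frac{15}{4} \left(- \frac{181}{2}\right) = - \frac{2715}{8}$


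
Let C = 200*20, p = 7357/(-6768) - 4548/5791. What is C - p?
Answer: 156847337251/39193488 ≈ 4001.9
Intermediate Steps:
p = -73385251/39193488 (p = 7357*(-1/6768) - 4548*1/5791 = -7357/6768 - 4548/5791 = -73385251/39193488 ≈ -1.8724)
C = 4000
C - p = 4000 - 1*(-73385251/39193488) = 4000 + 73385251/39193488 = 156847337251/39193488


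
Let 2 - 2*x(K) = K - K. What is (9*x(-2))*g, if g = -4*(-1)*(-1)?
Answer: -36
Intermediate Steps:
x(K) = 1 (x(K) = 1 - (K - K)/2 = 1 - ½*0 = 1 + 0 = 1)
g = -4 (g = 4*(-1) = -4)
(9*x(-2))*g = (9*1)*(-4) = 9*(-4) = -36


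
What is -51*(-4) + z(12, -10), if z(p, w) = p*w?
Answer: 84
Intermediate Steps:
-51*(-4) + z(12, -10) = -51*(-4) + 12*(-10) = -51*(-4) - 120 = 204 - 120 = 84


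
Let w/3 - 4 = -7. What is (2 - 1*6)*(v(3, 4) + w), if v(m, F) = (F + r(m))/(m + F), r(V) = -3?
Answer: 248/7 ≈ 35.429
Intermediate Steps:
w = -9 (w = 12 + 3*(-7) = 12 - 21 = -9)
v(m, F) = (-3 + F)/(F + m) (v(m, F) = (F - 3)/(m + F) = (-3 + F)/(F + m))
(2 - 1*6)*(v(3, 4) + w) = (2 - 1*6)*((-3 + 4)/(4 + 3) - 9) = (2 - 6)*(1/7 - 9) = -4*((⅐)*1 - 9) = -4*(⅐ - 9) = -4*(-62/7) = 248/7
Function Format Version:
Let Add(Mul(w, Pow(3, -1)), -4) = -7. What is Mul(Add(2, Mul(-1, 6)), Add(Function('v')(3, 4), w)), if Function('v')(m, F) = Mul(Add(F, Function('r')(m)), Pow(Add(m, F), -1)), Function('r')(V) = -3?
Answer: Rational(248, 7) ≈ 35.429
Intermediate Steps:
w = -9 (w = Add(12, Mul(3, -7)) = Add(12, -21) = -9)
Function('v')(m, F) = Mul(Pow(Add(F, m), -1), Add(-3, F)) (Function('v')(m, F) = Mul(Add(F, -3), Pow(Add(m, F), -1)) = Mul(Add(-3, F), Pow(Add(F, m), -1)) = Mul(Pow(Add(F, m), -1), Add(-3, F)))
Mul(Add(2, Mul(-1, 6)), Add(Function('v')(3, 4), w)) = Mul(Add(2, Mul(-1, 6)), Add(Mul(Pow(Add(4, 3), -1), Add(-3, 4)), -9)) = Mul(Add(2, -6), Add(Mul(Pow(7, -1), 1), -9)) = Mul(-4, Add(Mul(Rational(1, 7), 1), -9)) = Mul(-4, Add(Rational(1, 7), -9)) = Mul(-4, Rational(-62, 7)) = Rational(248, 7)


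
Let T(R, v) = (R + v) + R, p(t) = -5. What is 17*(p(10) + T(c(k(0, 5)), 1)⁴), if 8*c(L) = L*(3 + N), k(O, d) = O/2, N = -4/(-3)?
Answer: -68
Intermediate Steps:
N = 4/3 (N = -4*(-⅓) = 4/3 ≈ 1.3333)
k(O, d) = O/2 (k(O, d) = O*(½) = O/2)
c(L) = 13*L/24 (c(L) = (L*(3 + 4/3))/8 = (L*(13/3))/8 = (13*L/3)/8 = 13*L/24)
T(R, v) = v + 2*R
17*(p(10) + T(c(k(0, 5)), 1)⁴) = 17*(-5 + (1 + 2*(13*((½)*0)/24))⁴) = 17*(-5 + (1 + 2*((13/24)*0))⁴) = 17*(-5 + (1 + 2*0)⁴) = 17*(-5 + (1 + 0)⁴) = 17*(-5 + 1⁴) = 17*(-5 + 1) = 17*(-4) = -68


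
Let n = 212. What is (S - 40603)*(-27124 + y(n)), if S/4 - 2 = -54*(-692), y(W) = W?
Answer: -2930097824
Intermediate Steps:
S = 149480 (S = 8 + 4*(-54*(-692)) = 8 + 4*37368 = 8 + 149472 = 149480)
(S - 40603)*(-27124 + y(n)) = (149480 - 40603)*(-27124 + 212) = 108877*(-26912) = -2930097824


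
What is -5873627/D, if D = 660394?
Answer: -5873627/660394 ≈ -8.8941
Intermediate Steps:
-5873627/D = -5873627/660394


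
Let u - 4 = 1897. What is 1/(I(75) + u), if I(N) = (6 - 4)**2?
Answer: 1/1905 ≈ 0.00052493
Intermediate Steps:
u = 1901 (u = 4 + 1897 = 1901)
I(N) = 4 (I(N) = 2**2 = 4)
1/(I(75) + u) = 1/(4 + 1901) = 1/1905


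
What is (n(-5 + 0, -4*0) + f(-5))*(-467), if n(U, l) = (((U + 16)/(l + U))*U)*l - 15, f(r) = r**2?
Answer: -4670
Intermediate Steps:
n(U, l) = -15 + U*l*(16 + U)/(U + l) (n(U, l) = (((16 + U)/(U + l))*U)*l - 15 = (U*(16 + U)/(U + l))*l - 15 = U*l*(16 + U)/(U + l) - 15 = -15 + U*l*(16 + U)/(U + l))
(n(-5 + 0, -4*0) + f(-5))*(-467) = ((-15*(-5 + 0) - (-60)*0 + (-4*0)*(-5 + 0)**2 + 16*(-5 + 0)*(-4*0))/((-5 + 0) - 4*0) + (-5)**2)*(-467) = ((-15*(-5) - 15*0 + 0*(-5)**2 + 16*(-5)*0)/(-5 + 0) + 25)*(-467) = ((75 + 0 + 0*25 + 0)/(-5) + 25)*(-467) = (-(75 + 0 + 0 + 0)/5 + 25)*(-467) = (-1/5*75 + 25)*(-467) = (-15 + 25)*(-467) = 10*(-467) = -4670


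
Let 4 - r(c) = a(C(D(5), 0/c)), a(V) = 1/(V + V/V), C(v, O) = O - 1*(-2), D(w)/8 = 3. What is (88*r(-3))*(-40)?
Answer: -38720/3 ≈ -12907.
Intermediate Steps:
D(w) = 24 (D(w) = 8*3 = 24)
C(v, O) = 2 + O (C(v, O) = O + 2 = 2 + O)
a(V) = 1/(1 + V) (a(V) = 1/(V + 1) = 1/(1 + V))
r(c) = 11/3 (r(c) = 4 - 1/(1 + (2 + 0/c)) = 4 - 1/(1 + (2 + 0)) = 4 - 1/(1 + 2) = 4 - 1/3 = 11/3)
(88*r(-3))*(-40) = (88*(11/3))*(-40) = (968/3)*(-40) = -38720/3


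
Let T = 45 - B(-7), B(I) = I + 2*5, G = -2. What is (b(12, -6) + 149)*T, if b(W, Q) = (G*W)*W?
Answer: -5838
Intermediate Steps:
b(W, Q) = -2*W² (b(W, Q) = (-2*W)*W = -2*W²)
B(I) = 10 + I (B(I) = I + 10 = 10 + I)
T = 42 (T = 45 - (10 - 7) = 45 - 1*3 = 45 - 3 = 42)
(b(12, -6) + 149)*T = (-2*12² + 149)*42 = (-2*144 + 149)*42 = (-288 + 149)*42 = -139*42 = -5838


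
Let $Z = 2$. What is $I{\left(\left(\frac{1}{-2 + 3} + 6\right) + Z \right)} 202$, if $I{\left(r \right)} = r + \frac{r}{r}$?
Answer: $2020$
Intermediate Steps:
$I{\left(r \right)} = 1 + r$ ($I{\left(r \right)} = r + 1 = 1 + r$)
$I{\left(\left(\frac{1}{-2 + 3} + 6\right) + Z \right)} 202 = \left(1 + \left(\left(\frac{1}{-2 + 3} + 6\right) + 2\right)\right) 202 = \left(1 + \left(\left(1^{-1} + 6\right) + 2\right)\right) 202 = \left(1 + \left(\left(1 + 6\right) + 2\right)\right) 202 = \left(1 + \left(7 + 2\right)\right) 202 = \left(1 + 9\right) 202 = 10 \cdot 202 = 2020$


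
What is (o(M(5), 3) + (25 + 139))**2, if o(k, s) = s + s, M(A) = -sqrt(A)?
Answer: 28900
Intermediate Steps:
o(k, s) = 2*s
(o(M(5), 3) + (25 + 139))**2 = (2*3 + (25 + 139))**2 = (6 + 164)**2 = 170**2 = 28900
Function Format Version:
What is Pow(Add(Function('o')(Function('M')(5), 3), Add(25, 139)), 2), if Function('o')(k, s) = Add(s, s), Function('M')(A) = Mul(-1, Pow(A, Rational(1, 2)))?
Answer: 28900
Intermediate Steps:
Function('o')(k, s) = Mul(2, s)
Pow(Add(Function('o')(Function('M')(5), 3), Add(25, 139)), 2) = Pow(Add(Mul(2, 3), Add(25, 139)), 2) = Pow(Add(6, 164), 2) = Pow(170, 2) = 28900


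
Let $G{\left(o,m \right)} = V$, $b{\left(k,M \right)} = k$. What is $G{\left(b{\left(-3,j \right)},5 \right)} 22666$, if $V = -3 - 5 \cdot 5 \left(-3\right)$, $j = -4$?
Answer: $1631952$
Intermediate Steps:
$V = 72$ ($V = -3 - -75 = -3 + 75 = 72$)
$G{\left(o,m \right)} = 72$
$G{\left(b{\left(-3,j \right)},5 \right)} 22666 = 72 \cdot 22666 = 1631952$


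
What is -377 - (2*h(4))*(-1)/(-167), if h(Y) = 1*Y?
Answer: -62967/167 ≈ -377.05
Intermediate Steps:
h(Y) = Y
-377 - (2*h(4))*(-1)/(-167) = -377 - (2*4)*(-1)/(-167) = -377 - 8*(-1)*(-1)/167 = -377 - (-8)*(-1)/167 = -377 - 1*8/167 = -377 - 8/167 = -62967/167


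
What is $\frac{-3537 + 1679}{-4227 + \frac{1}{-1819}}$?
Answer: $\frac{1689851}{3844457} \approx 0.43956$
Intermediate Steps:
$\frac{-3537 + 1679}{-4227 + \frac{1}{-1819}} = - \frac{1858}{-4227 - \frac{1}{1819}} = - \frac{1858}{- \frac{7688914}{1819}} = \left(-1858\right) \left(- \frac{1819}{7688914}\right) = \frac{1689851}{3844457}$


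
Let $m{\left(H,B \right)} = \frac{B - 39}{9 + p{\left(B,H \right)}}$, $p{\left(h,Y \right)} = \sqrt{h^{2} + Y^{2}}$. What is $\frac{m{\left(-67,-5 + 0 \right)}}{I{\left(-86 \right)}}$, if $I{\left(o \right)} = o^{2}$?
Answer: $\frac{9}{745147} - \frac{\sqrt{4514}}{745147} \approx -7.8087 \cdot 10^{-5}$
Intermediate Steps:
$p{\left(h,Y \right)} = \sqrt{Y^{2} + h^{2}}$
$m{\left(H,B \right)} = \frac{-39 + B}{9 + \sqrt{B^{2} + H^{2}}}$ ($m{\left(H,B \right)} = \frac{B - 39}{9 + \sqrt{H^{2} + B^{2}}} = \frac{-39 + B}{9 + \sqrt{B^{2} + H^{2}}}$)
$\frac{m{\left(-67,-5 + 0 \right)}}{I{\left(-86 \right)}} = \frac{\frac{1}{9 + \sqrt{\left(-5 + 0\right)^{2} + \left(-67\right)^{2}}} \left(-39 + \left(-5 + 0\right)\right)}{\left(-86\right)^{2}} = \frac{\frac{1}{9 + \sqrt{\left(-5\right)^{2} + 4489}} \left(-39 - 5\right)}{7396} = \frac{1}{9 + \sqrt{25 + 4489}} \left(-44\right) \frac{1}{7396} = \frac{1}{9 + \sqrt{4514}} \left(-44\right) \frac{1}{7396} = - \frac{44}{9 + \sqrt{4514}} \cdot \frac{1}{7396} = - \frac{11}{1849 \left(9 + \sqrt{4514}\right)}$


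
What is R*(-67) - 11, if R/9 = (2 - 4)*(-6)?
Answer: -7247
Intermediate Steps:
R = 108 (R = 9*((2 - 4)*(-6)) = 9*(-2*(-6)) = 9*12 = 108)
R*(-67) - 11 = 108*(-67) - 11 = -7236 - 11 = -7247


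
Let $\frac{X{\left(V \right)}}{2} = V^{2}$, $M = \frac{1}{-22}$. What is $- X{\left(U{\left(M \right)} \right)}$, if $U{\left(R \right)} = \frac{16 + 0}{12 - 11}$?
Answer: $-512$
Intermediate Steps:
$M = - \frac{1}{22} \approx -0.045455$
$U{\left(R \right)} = 16$ ($U{\left(R \right)} = \frac{16}{1} = 16 \cdot 1 = 16$)
$X{\left(V \right)} = 2 V^{2}$
$- X{\left(U{\left(M \right)} \right)} = - 2 \cdot 16^{2} = - 2 \cdot 256 = \left(-1\right) 512 = -512$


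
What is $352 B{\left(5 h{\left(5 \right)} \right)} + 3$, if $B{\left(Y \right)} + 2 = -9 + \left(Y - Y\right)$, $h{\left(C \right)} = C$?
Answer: $-3869$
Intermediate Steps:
$B{\left(Y \right)} = -11$ ($B{\left(Y \right)} = -2 + \left(-9 + \left(Y - Y\right)\right) = -2 + \left(-9 + 0\right) = -2 - 9 = -11$)
$352 B{\left(5 h{\left(5 \right)} \right)} + 3 = 352 \left(-11\right) + 3 = -3872 + 3 = -3869$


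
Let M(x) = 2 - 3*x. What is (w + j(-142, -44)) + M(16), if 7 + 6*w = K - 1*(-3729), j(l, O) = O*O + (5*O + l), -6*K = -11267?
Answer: 88607/36 ≈ 2461.3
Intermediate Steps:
K = 11267/6 (K = -⅙*(-11267) = 11267/6 ≈ 1877.8)
j(l, O) = l + O² + 5*O (j(l, O) = O² + (l + 5*O) = l + O² + 5*O)
w = 33599/36 (w = -7/6 + (11267/6 - 1*(-3729))/6 = -7/6 + (11267/6 + 3729)/6 = -7/6 + (⅙)*(33641/6) = -7/6 + 33641/36 = 33599/36 ≈ 933.31)
(w + j(-142, -44)) + M(16) = (33599/36 + (-142 + (-44)² + 5*(-44))) + (2 - 3*16) = (33599/36 + (-142 + 1936 - 220)) + (2 - 48) = (33599/36 + 1574) - 46 = 90263/36 - 46 = 88607/36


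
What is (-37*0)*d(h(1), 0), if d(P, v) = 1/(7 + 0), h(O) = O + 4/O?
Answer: 0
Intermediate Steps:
d(P, v) = ⅐ (d(P, v) = 1/7 = ⅐)
(-37*0)*d(h(1), 0) = -37*0*(⅐) = 0*(⅐) = 0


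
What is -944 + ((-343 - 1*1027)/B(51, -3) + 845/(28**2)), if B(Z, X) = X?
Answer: -1143673/2352 ≈ -486.26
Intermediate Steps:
-944 + ((-343 - 1*1027)/B(51, -3) + 845/(28**2)) = -944 + ((-343 - 1*1027)/(-3) + 845/(28**2)) = -944 + ((-343 - 1027)*(-1/3) + 845/784) = -944 + (-1370*(-1/3) + 845*(1/784)) = -944 + (1370/3 + 845/784) = -944 + 1076615/2352 = -1143673/2352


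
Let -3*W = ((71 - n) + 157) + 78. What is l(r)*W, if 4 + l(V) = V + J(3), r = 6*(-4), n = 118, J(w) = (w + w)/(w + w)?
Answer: 1692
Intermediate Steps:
J(w) = 1 (J(w) = (2*w)/((2*w)) = (2*w)*(1/(2*w)) = 1)
r = -24
l(V) = -3 + V (l(V) = -4 + (V + 1) = -4 + (1 + V) = -3 + V)
W = -188/3 (W = -(((71 - 1*118) + 157) + 78)/3 = -(((71 - 118) + 157) + 78)/3 = -((-47 + 157) + 78)/3 = -(110 + 78)/3 = -1/3*188 = -188/3 ≈ -62.667)
l(r)*W = (-3 - 24)*(-188/3) = -27*(-188/3) = 1692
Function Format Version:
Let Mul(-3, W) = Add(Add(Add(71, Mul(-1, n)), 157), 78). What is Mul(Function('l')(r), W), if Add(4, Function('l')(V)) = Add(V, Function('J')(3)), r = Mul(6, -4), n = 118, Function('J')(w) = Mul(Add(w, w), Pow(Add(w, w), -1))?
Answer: 1692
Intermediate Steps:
Function('J')(w) = 1 (Function('J')(w) = Mul(Mul(2, w), Pow(Mul(2, w), -1)) = Mul(Mul(2, w), Mul(Rational(1, 2), Pow(w, -1))) = 1)
r = -24
Function('l')(V) = Add(-3, V) (Function('l')(V) = Add(-4, Add(V, 1)) = Add(-4, Add(1, V)) = Add(-3, V))
W = Rational(-188, 3) (W = Mul(Rational(-1, 3), Add(Add(Add(71, Mul(-1, 118)), 157), 78)) = Mul(Rational(-1, 3), Add(Add(Add(71, -118), 157), 78)) = Mul(Rational(-1, 3), Add(Add(-47, 157), 78)) = Mul(Rational(-1, 3), Add(110, 78)) = Mul(Rational(-1, 3), 188) = Rational(-188, 3) ≈ -62.667)
Mul(Function('l')(r), W) = Mul(Add(-3, -24), Rational(-188, 3)) = Mul(-27, Rational(-188, 3)) = 1692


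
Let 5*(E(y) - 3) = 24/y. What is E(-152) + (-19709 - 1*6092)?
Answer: -2450813/95 ≈ -25798.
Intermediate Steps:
E(y) = 3 + 24/(5*y) (E(y) = 3 + (24/y)/5 = 3 + 24/(5*y))
E(-152) + (-19709 - 1*6092) = (3 + (24/5)/(-152)) + (-19709 - 1*6092) = (3 + (24/5)*(-1/152)) + (-19709 - 6092) = (3 - 3/95) - 25801 = 282/95 - 25801 = -2450813/95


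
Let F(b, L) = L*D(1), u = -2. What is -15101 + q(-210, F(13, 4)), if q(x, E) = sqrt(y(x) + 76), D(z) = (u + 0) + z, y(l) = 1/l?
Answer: -15101 + sqrt(3351390)/210 ≈ -15092.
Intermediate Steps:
D(z) = -2 + z (D(z) = (-2 + 0) + z = -2 + z)
F(b, L) = -L (F(b, L) = L*(-2 + 1) = L*(-1) = -L)
q(x, E) = sqrt(76 + 1/x) (q(x, E) = sqrt(1/x + 76) = sqrt(76 + 1/x))
-15101 + q(-210, F(13, 4)) = -15101 + sqrt(76 + 1/(-210)) = -15101 + sqrt(76 - 1/210) = -15101 + sqrt(15959/210) = -15101 + sqrt(3351390)/210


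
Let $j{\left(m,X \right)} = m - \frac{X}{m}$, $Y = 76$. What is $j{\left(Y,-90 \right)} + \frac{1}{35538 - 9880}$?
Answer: $\frac{18813738}{243751} \approx 77.184$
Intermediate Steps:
$j{\left(m,X \right)} = m - \frac{X}{m}$
$j{\left(Y,-90 \right)} + \frac{1}{35538 - 9880} = \left(76 - - \frac{90}{76}\right) + \frac{1}{35538 - 9880} = \left(76 - \left(-90\right) \frac{1}{76}\right) + \frac{1}{25658} = \left(76 + \frac{45}{38}\right) + \frac{1}{25658} = \frac{2933}{38} + \frac{1}{25658} = \frac{18813738}{243751}$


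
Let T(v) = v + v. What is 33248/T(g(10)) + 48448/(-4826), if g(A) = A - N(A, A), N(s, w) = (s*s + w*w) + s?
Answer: -5619814/60325 ≈ -93.159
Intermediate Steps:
N(s, w) = s + s² + w² (N(s, w) = (s² + w²) + s = s + s² + w²)
g(A) = -2*A² (g(A) = A - (A + A² + A²) = A - (A + 2*A²) = A + (-A - 2*A²) = -2*A²)
T(v) = 2*v
33248/T(g(10)) + 48448/(-4826) = 33248/((2*(-2*10²))) + 48448/(-4826) = 33248/((2*(-2*100))) + 48448*(-1/4826) = 33248/((2*(-200))) - 24224/2413 = 33248/(-400) - 24224/2413 = 33248*(-1/400) - 24224/2413 = -2078/25 - 24224/2413 = -5619814/60325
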